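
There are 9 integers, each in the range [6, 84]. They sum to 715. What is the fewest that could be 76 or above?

5

Suppose at most 9 − j of them reach 76; then j values are ≤ 75 and the rest ≤ 84.
The total is then ≤ 75·j + 84·(9 − j) = 756 − 9j. For this to be ≥ 715 we need j ≤ 4, so at least 9 − 4 = 5 must reach 76.
Exactly 5 works: 5 values at 84 and 4 at 75 total 720; lower one of the high values by 5 (still ≥ 76) to hit 715.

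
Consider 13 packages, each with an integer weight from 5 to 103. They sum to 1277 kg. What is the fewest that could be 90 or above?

If only k of them are at least 90, the other 13 − k are at most 89, so the total is at most k·103 + (13 − k)·89.
This must reach 1277, so k·103 + (13 − k)·89 ≥ 1277, giving k ≥ 9.
Exactly 9 works: 9 values at 103 and 4 at 89 total 1283; lower one of the high values by 6 (still ≥ 90) to hit 1277.

9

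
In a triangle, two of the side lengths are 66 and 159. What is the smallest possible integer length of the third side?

94

The third side must exceed |66 − 159| = 93.
The smallest integer above 93 is 94.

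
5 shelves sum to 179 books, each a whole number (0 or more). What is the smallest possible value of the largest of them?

36

The 5 values sum to 179, so their maximum is at least ⌈179/5⌉ = 36.
Taking 1 copy of 35 and 4 copies of 36 gives exactly 179, so 36 is attained.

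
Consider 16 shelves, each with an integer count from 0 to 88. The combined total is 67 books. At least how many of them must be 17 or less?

Each value above 17 is at least 18, contributing at least 18 − 0 = 18 above the floor 0.
The sum exceeds the floor total 0 by 67, so at most ⌊67/18⌋ = 3 exceed 17, and at least 13 are ≤ 17.
Exactly 13 works: 13 values at 0 and 3 at 18 total 54; raise one of the low values by 13 (still ≤ 17) to hit 67.

13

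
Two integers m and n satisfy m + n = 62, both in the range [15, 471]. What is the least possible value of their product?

Since m + n is fixed, pushing one of them to its bound minimizes the product.
The extreme feasible split is m = 15, n = 47, giving mn = 705.

705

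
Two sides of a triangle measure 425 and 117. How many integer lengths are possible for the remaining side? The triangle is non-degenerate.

233

The triangle inequality gives |425 − 117| < c < 425 + 117, i.e. 308 < c < 542.
So c can be any integer from 309 to 541: 233 values.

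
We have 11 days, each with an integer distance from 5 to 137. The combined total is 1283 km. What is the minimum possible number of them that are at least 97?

If only k of them are at least 97, the other 11 − k are at most 96, so the total is at most k·137 + (11 − k)·96.
This must reach 1283, so k·137 + (11 − k)·96 ≥ 1283, giving k ≥ 6.
Exactly 6 works: 6 values at 137 and 5 at 96 total 1302; lower one of the high values by 19 (still ≥ 97) to hit 1283.

6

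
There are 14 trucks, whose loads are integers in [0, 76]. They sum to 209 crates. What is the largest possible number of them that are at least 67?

If k of the values are ≥ 67, the total is ≥ 67k + 0(14 − k).
Setting 67k + 0(14 − k) ≤ 209 gives 67k ≤ 209, so k ≤ 3.
k = 3 is achieved by 3 values at 67 and 11 at 0, total 201; add 8 to one value (staying below 67) to reach 209.

3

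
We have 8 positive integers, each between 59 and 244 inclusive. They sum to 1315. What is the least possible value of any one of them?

59

Minimizing one value means maximizing the remaining 7.
The other 7 can take up 7 × 244 = 1708 ≥ 1315 − 59, so one integer can sit at its floor of 59.
Achievable: one at 59 and the other 7 totalling 1256, which fits since 7 × 59 ≤ 1256 ≤ 7 × 244.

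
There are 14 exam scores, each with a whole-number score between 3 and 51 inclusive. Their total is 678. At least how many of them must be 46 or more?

Suppose at most 14 − j of them reach 46; then j values are ≤ 45 and the rest ≤ 51.
The total is then ≤ 45·j + 51·(14 − j) = 714 − 6j. For this to be ≥ 678 we need j ≤ 6, so at least 14 − 6 = 8 must reach 46.
Exactly 8 works: 8 values at 51 and 6 at 45 total 678.

8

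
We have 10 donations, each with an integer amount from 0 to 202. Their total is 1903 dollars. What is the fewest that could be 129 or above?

If only k of them are at least 129, the other 10 − k are at most 128, so the total is at most k·202 + (10 − k)·128.
This must reach 1903, so k·202 + (10 − k)·128 ≥ 1903, giving k ≥ 9.
Exactly 9 works: 9 values at 202 and 1 at 128 total 1946; lower one of the high values by 43 (still ≥ 129) to hit 1903.

9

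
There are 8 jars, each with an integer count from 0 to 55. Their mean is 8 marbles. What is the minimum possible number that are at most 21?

6

The total is 8 × 8 = 64.
Each value above 21 is at least 22, contributing at least 22 − 0 = 22 above the floor 0.
The sum exceeds the floor total 0 by 64, so at most ⌊64/22⌋ = 2 exceed 21, and at least 6 are ≤ 21.
Exactly 6 works: 6 values at 0 and 2 at 22 total 44; raise one of the low values by 20 (still ≤ 21) to hit 64.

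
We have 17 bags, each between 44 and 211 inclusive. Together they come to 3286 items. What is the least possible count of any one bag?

44

Minimizing one value means maximizing the remaining 16.
The other 16 can take up 16 × 211 = 3376 ≥ 3286 − 44, so one bag can sit at its floor of 44.
Achievable: one at 44 and the other 16 totalling 3242, which fits since 16 × 44 ≤ 3242 ≤ 16 × 211.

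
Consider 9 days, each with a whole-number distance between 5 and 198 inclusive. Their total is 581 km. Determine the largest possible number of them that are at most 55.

Suppose k of them are at most 55. Those contribute at most 55 each and the rest at most 198 each.
So the total is at most 55k + 198(9 − k) = 1782 − 143k. This must still be ≥ 581, so k ≤ 8.
k = 8 is achieved by 8 values at 55 and 1 at 198, total 638; lower one of the 198's by 57 (still > 55) to reach 581.

8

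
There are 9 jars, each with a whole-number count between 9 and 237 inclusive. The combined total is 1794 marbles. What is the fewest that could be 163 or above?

Each value short of 163 is at most 162, costing at least 237 − 162 = 75 against the maximum total of 2133.
We can afford to lose at most 2133 − 1794 = 339, so at most ⌊339/75⌋ = 4 fall short, and at least 5 are ≥ 163.
Exactly 5 works: 5 values at 237 and 4 at 162 total 1833; lower one of the high values by 39 (still ≥ 163) to hit 1794.

5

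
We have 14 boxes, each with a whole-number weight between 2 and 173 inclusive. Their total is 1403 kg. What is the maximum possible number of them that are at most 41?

Each value at 41 or below falls at least 173 − 41 = 132 short of the ceiling 173.
The ceiling total is 14 × 173 = 2422, and we need 1403, so at most ⌊(2422 − 1403)/132⌋ = 7 can be that low.
k = 7 is achieved by 7 values at 41 and 7 at 173, total 1498; lower one of the 173's by 95 (still > 41) to reach 1403.

7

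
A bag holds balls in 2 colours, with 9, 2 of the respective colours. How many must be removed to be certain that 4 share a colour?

In the worst case you take as many as possible of each colour without reaching 4: 3 + 2 = 5.
The next one must give 4 of some colour, so 5 + 1 = 6.

6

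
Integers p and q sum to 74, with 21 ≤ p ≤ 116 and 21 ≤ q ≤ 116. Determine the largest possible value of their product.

1369

pq = p(74 − p) is maximized when p is as near 74/2 as the bounds allow.
Taking p = 37 and q = 37 (both in [21, 116]) gives pq = 1369.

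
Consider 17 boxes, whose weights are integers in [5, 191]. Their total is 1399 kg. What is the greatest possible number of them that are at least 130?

10

Suppose k of them are at least 130. Those contribute at least 130 each and the other 17 − k at least 5 each.
So the total is at least 130k + 5(17 − k) = 85 + 125k. This must be ≤ 1399, giving k ≤ 10.
k = 10 is achieved by 10 values at 130 and 7 at 5, total 1335; add 64 to one value (staying below 130) to reach 1399.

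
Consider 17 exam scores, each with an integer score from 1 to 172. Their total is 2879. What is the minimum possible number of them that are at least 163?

Each value short of 163 is at most 162, costing at least 172 − 162 = 10 against the maximum total of 2924.
We can afford to lose at most 2924 − 2879 = 45, so at most ⌊45/10⌋ = 4 fall short, and at least 13 are ≥ 163.
Exactly 13 works: 13 values at 172 and 4 at 162 total 2884; lower one of the high values by 5 (still ≥ 163) to hit 2879.

13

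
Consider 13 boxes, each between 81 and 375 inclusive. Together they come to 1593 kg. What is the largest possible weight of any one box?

To make one box as large as possible, make the other 12 as small as possible.
The other 12 contribute at least 12 × 81 = 972, leaving at most 1593 − 972 = 621.
But each box is capped at 375, so the maximum is 375.
Achievable: one at 375 and the other 12 totalling 1218, which fits since 12 × 81 ≤ 1218 ≤ 12 × 375.

375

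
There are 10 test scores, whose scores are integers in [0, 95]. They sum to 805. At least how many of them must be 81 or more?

1

Suppose at most 10 − j of them reach 81; then j values are ≤ 80 and the rest ≤ 95.
The total is then ≤ 80·j + 95·(10 − j) = 950 − 15j. For this to be ≥ 805 we need j ≤ 9, so at least 10 − 9 = 1 must reach 81.
Exactly 1 works: 1 value at 95 and 9 at 80 total 815; lower one of the high values by 10 (still ≥ 81) to hit 805.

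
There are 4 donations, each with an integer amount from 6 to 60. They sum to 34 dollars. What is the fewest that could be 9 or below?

2

Each value above 9 is at least 10, contributing at least 10 − 6 = 4 above the floor 6.
The sum exceeds the floor total 24 by 10, so at most ⌊10/4⌋ = 2 exceed 9, and at least 2 are ≤ 9.
Exactly 2 works: 2 values at 6 and 2 at 10 total 32; raise one of the low values by 2 (still ≤ 9) to hit 34.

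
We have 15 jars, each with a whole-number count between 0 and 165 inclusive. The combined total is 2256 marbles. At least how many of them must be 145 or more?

5

Each value short of 145 is at most 144, costing at least 165 − 144 = 21 against the maximum total of 2475.
We can afford to lose at most 2475 − 2256 = 219, so at most ⌊219/21⌋ = 10 fall short, and at least 5 are ≥ 145.
Exactly 5 works: 5 values at 165 and 10 at 144 total 2265; lower one of the high values by 9 (still ≥ 145) to hit 2256.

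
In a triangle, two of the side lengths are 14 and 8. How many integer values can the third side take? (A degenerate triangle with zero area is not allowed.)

15

The triangle inequality gives |14 − 8| < c < 14 + 8, i.e. 6 < c < 22.
So c can be any integer from 7 to 21: 15 values.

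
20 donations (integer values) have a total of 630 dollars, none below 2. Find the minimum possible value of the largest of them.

Some value must be at least ⌈630/20⌉ = 32, since 20 × 31 = 620 < 630.
Achievable: 10 of them at 32 and 10 at 31 total 630.

32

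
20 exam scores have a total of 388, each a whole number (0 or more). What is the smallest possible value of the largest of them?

20

The average is 388/20 > 19, so not all 20 can be 19 or less; the largest is ≥ 20.
Equality holds with 8 values of 20 and 12 values of 19.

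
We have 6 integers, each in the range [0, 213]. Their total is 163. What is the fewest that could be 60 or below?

4

Let j be the number exceeding 60. Then the total is ≥ 61·j + 0·(6 − j) = 0 + 61j.
So 61j ≤ 163 and j ≤ 2; hence at least 6 − 2 = 4 are ≤ 60.
Exactly 4 works: 4 values at 0 and 2 at 61 total 122; raise one of the low values by 41 (still ≤ 60) to hit 163.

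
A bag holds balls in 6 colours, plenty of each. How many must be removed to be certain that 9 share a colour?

You could draw 8 of every colour without reaching 9 of any — 48 in all.
One more forces 9 of some colour, so 48 + 1 = 49.

49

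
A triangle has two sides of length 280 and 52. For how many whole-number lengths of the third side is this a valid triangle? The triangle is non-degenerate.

103

The triangle inequality gives |280 − 52| < c < 280 + 52, i.e. 228 < c < 332.
So c can be any integer from 229 to 331: 103 values.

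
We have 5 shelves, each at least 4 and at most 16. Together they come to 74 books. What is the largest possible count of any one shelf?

Maximizing one value means minimizing the remaining 4.
The other 4 contribute at least 4 × 4 = 16, leaving at most 74 − 16 = 58.
But each shelf is capped at 16, so the maximum is 16.
Achievable: one at 16 and the other 4 totalling 58, which fits since 4 × 4 ≤ 58 ≤ 4 × 16.

16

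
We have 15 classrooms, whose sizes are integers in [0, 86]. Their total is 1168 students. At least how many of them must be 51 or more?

Suppose at most 15 − j of them reach 51; then j values are ≤ 50 and the rest ≤ 86.
The total is then ≤ 50·j + 86·(15 − j) = 1290 − 36j. For this to be ≥ 1168 we need j ≤ 3, so at least 15 − 3 = 12 must reach 51.
Exactly 12 works: 12 values at 86 and 3 at 50 total 1182; lower one of the high values by 14 (still ≥ 51) to hit 1168.

12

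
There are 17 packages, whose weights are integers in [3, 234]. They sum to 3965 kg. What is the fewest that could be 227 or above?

16

Each value short of 227 is at most 226, costing at least 234 − 226 = 8 against the maximum total of 3978.
We can afford to lose at most 3978 − 3965 = 13, so at most ⌊13/8⌋ = 1 fall short, and at least 16 are ≥ 227.
Exactly 16 works: 16 values at 234 and 1 at 226 total 3970; lower one of the high values by 5 (still ≥ 227) to hit 3965.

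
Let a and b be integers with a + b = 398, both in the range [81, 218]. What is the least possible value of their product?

ab = a(398 − a) is concave in a, so over [180, 218] it is minimized at an endpoint.
The extreme feasible split is a = 180, b = 218, giving ab = 39240.

39240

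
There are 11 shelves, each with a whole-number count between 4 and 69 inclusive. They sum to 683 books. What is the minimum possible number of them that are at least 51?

7

Suppose at most 11 − j of them reach 51; then j values are ≤ 50 and the rest ≤ 69.
The total is then ≤ 50·j + 69·(11 − j) = 759 − 19j. For this to be ≥ 683 we need j ≤ 4, so at least 11 − 4 = 7 must reach 51.
Exactly 7 works: 7 values at 69 and 4 at 50 total 683.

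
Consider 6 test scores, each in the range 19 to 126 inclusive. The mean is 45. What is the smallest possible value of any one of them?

19

To make one score as small as possible, make the other 5 as large as possible.
The total is 6 × 45 = 270.
The other 5 can take up 5 × 126 = 630 ≥ 270 − 19, so one score can sit at its floor of 19.
Achievable: one at 19 and the other 5 totalling 251, which fits since 5 × 19 ≤ 251 ≤ 5 × 126.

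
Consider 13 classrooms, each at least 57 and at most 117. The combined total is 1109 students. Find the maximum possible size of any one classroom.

Maximizing one value means minimizing the remaining 12.
The other 12 contribute at least 12 × 57 = 684, leaving at most 1109 − 684 = 425.
But each classroom is capped at 117, so the maximum is 117.
Achievable: one at 117 and the other 12 totalling 992, which fits since 12 × 57 ≤ 992 ≤ 12 × 117.

117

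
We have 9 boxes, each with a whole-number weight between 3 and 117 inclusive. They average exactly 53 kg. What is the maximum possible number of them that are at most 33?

6

The total is 9 × 53 = 477.
Each value at 33 or below falls at least 117 − 33 = 84 short of the ceiling 117.
The ceiling total is 9 × 117 = 1053, and we need 477, so at most ⌊(1053 − 477)/84⌋ = 6 can be that low.
k = 6 is achieved by 6 values at 33 and 3 at 117, total 549; lower one of the 117's by 72 (still > 33) to reach 477.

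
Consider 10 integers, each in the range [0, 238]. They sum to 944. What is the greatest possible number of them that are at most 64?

Each value at 64 or below falls at least 238 − 64 = 174 short of the ceiling 238.
The ceiling total is 10 × 238 = 2380, and we need 944, so at most ⌊(2380 − 944)/174⌋ = 8 can be that low.
k = 8 is achieved by 8 values at 64 and 2 at 238, total 988; lower one of the 238's by 44 (still > 64) to reach 944.

8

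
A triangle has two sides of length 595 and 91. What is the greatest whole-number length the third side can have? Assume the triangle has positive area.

685

The third side must be less than 595 + 91 = 686.
The largest integer below 686 is 685.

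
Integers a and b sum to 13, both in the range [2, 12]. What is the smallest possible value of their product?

For a fixed sum, ab is smallest when a and b are as far apart as possible.
At the endpoint a = 2, b = 13 − 2 = 11, so ab = 2 × 11 = 22.

22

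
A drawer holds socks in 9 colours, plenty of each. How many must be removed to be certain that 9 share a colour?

You could draw 8 of every colour without reaching 9 of any — 72 in all.
One more forces 9 of some colour, so 72 + 1 = 73.

73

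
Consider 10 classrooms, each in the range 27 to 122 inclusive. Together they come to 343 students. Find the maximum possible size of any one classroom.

To make one classroom as large as possible, make the other 9 as small as possible.
The other 9 contribute at least 9 × 27 = 243, leaving at most 343 − 243 = 100.
Since 100 ≤ 122, this is achievable: one at 100 and 9 at 27.

100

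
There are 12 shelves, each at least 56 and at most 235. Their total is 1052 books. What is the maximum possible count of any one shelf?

235

To make one shelf as large as possible, make the other 11 as small as possible.
The other 11 contribute at least 11 × 56 = 616, leaving at most 1052 − 616 = 436.
But each shelf is capped at 235, so the maximum is 235.
Achievable: one at 235 and the other 11 totalling 817, which fits since 11 × 56 ≤ 817 ≤ 11 × 235.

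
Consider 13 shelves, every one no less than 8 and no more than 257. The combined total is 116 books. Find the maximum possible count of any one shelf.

To make one shelf as large as possible, make the other 12 as small as possible.
The other 12 contribute at least 12 × 8 = 96, leaving at most 116 − 96 = 20.
Since 20 ≤ 257, this is achievable: one at 20 and 12 at 8.

20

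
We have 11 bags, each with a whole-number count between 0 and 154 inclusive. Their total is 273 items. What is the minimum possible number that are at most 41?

If only k of them are at most 41, the other 11 − k are at least 42, so the total is at least (11 − k)·42 + k·0.
This is ≤ 273, so (11 − k)·42 + 0k ≤ 273, which gives k ≥ 5.
Exactly 5 works: 5 values at 0 and 6 at 42 total 252; raise one of the low values by 21 (still ≤ 41) to hit 273.

5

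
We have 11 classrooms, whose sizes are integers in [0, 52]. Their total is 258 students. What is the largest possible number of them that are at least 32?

8

If k of the values are ≥ 32, the total is ≥ 32k + 0(11 − k).
Setting 32k + 0(11 − k) ≤ 258 gives 32k ≤ 258, so k ≤ 8.
k = 8 is achieved by 8 values at 32 and 3 at 0, total 256; add 2 to one value (staying below 32) to reach 258.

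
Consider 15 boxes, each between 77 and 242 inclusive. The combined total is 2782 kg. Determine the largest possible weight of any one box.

242

Maximizing one value means minimizing the remaining 14.
The other 14 contribute at least 14 × 77 = 1078, leaving at most 2782 − 1078 = 1704.
But each box is capped at 242, so the maximum is 242.
Achievable: one at 242 and the other 14 totalling 2540, which fits since 14 × 77 ≤ 2540 ≤ 14 × 242.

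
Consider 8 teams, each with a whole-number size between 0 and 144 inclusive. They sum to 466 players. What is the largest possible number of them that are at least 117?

3

With k values at 117 or above and the rest at least 0, the sum is at least 0 + 117k.
Since the sum is 466, we need 117k ≤ 466, i.e. k ≤ 3.
k = 3 is achieved by 3 values at 117 and 5 at 0, total 351; add 115 to one value (staying below 117) to reach 466.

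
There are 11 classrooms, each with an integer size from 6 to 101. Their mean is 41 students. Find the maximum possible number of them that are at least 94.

The total is 11 × 41 = 451.
If k of the values are ≥ 94, the total is ≥ 94k + 6(11 − k).
Setting 94k + 6(11 − k) ≤ 451 gives 88k ≤ 385, so k ≤ 4.
k = 4 is achieved by 4 values at 94 and 7 at 6, total 418; add 33 to one value (staying below 94) to reach 451.

4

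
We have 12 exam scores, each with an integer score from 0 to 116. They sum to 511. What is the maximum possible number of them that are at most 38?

11

Each value at 38 or below falls at least 116 − 38 = 78 short of the ceiling 116.
The ceiling total is 12 × 116 = 1392, and we need 511, so at most ⌊(1392 − 511)/78⌋ = 11 can be that low.
k = 11 is achieved by 11 values at 38 and 1 at 116, total 534; lower one of the 116's by 23 (still > 38) to reach 511.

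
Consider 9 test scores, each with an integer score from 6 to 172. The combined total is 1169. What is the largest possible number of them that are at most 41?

2

Suppose k of them are at most 41. Those contribute at most 41 each and the rest at most 172 each.
So the total is at most 41k + 172(9 − k) = 1548 − 131k. This must still be ≥ 1169, so k ≤ 2.
k = 2 is achieved by 2 values at 41 and 7 at 172, total 1286; lower one of the 172's by 117 (still > 41) to reach 1169.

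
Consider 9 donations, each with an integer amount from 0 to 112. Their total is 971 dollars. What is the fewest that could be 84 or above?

Suppose at most 9 − j of them reach 84; then j values are ≤ 83 and the rest ≤ 112.
The total is then ≤ 83·j + 112·(9 − j) = 1008 − 29j. For this to be ≥ 971 we need j ≤ 1, so at least 9 − 1 = 8 must reach 84.
Exactly 8 works: 8 values at 112 and 1 at 83 total 979; lower one of the high values by 8 (still ≥ 84) to hit 971.

8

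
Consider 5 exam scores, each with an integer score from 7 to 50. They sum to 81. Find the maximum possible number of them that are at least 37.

If k of the values are ≥ 37, the total is ≥ 37k + 7(5 − k).
Setting 37k + 7(5 − k) ≤ 81 gives 30k ≤ 46, so k ≤ 1.
k = 1 is achieved by 1 value at 37 and 4 at 7, total 65; add 16 to one value (staying below 37) to reach 81.

1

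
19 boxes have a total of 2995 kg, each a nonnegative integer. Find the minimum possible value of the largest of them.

The average is 2995/19 > 157, so not all 19 can be 157 or less; the largest is ≥ 158.
Equality holds with 12 values of 158 and 7 values of 157.

158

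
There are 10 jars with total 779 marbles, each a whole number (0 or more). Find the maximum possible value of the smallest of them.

The average is 779/10 < 78, so some value is ≤ 77.
Equality holds with 1 value of 77 and 9 values of 78.

77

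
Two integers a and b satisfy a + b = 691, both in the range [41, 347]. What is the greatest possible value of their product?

ab = a(691 − a) is maximized when a is as near 691/2 as the bounds allow.
Taking a = 345 and b = 346 (both in [41, 347]) gives ab = 119370.

119370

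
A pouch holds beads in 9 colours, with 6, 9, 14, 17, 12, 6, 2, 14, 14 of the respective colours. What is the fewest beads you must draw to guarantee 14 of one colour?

88

In the worst case you take as many as possible of each colour without reaching 14: 6 + 9 + 13 + 13 + 12 + 6 + 2 + 13 + 13 = 87.
The next one must give 14 of some colour, so 87 + 1 = 88.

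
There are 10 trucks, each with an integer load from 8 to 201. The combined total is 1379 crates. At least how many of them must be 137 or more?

1

Suppose at most 10 − j of them reach 137; then j values are ≤ 136 and the rest ≤ 201.
The total is then ≤ 136·j + 201·(10 − j) = 2010 − 65j. For this to be ≥ 1379 we need j ≤ 9, so at least 10 − 9 = 1 must reach 137.
Exactly 1 works: 1 value at 201 and 9 at 136 total 1425; lower one of the high values by 46 (still ≥ 137) to hit 1379.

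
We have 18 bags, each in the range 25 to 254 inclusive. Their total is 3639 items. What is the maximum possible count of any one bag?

254

To make one bag as large as possible, make the other 17 as small as possible.
The other 17 contribute at least 17 × 25 = 425, leaving at most 3639 − 425 = 3214.
But each bag is capped at 254, so the maximum is 254.
Achievable: one at 254 and the other 17 totalling 3385, which fits since 17 × 25 ≤ 3385 ≤ 17 × 254.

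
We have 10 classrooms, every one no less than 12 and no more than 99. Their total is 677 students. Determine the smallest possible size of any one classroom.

12

Minimizing one value means maximizing the remaining 9.
The other 9 can take up 9 × 99 = 891 ≥ 677 − 12, so one classroom can sit at its floor of 12.
Achievable: one at 12 and the other 9 totalling 665, which fits since 9 × 12 ≤ 665 ≤ 9 × 99.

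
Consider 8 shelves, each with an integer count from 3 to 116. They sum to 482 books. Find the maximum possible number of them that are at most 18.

Each value at 18 or below falls at least 116 − 18 = 98 short of the ceiling 116.
The ceiling total is 8 × 116 = 928, and we need 482, so at most ⌊(928 − 482)/98⌋ = 4 can be that low.
k = 4 is achieved by 4 values at 18 and 4 at 116, total 536; lower one of the 116's by 54 (still > 18) to reach 482.

4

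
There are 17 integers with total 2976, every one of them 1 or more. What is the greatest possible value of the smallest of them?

The average is 2976/17 < 176, so some value is ≤ 175.
Achievable: 16 of them at 175 and 1 at 176 total 2976.

175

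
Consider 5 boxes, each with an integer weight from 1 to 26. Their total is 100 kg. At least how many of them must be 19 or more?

Suppose at most 5 − j of them reach 19; then j values are ≤ 18 and the rest ≤ 26.
The total is then ≤ 18·j + 26·(5 − j) = 130 − 8j. For this to be ≥ 100 we need j ≤ 3, so at least 5 − 3 = 2 must reach 19.
Exactly 2 works: 2 values at 26 and 3 at 18 total 106; lower one of the high values by 6 (still ≥ 19) to hit 100.

2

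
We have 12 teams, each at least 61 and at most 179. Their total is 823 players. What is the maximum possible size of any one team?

152

Maximizing one value means minimizing the remaining 11.
The other 11 contribute at least 11 × 61 = 671, leaving at most 823 − 671 = 152.
Since 152 ≤ 179, this is achievable: one at 152 and 11 at 61.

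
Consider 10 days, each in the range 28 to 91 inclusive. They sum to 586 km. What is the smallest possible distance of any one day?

28

Minimizing one value means maximizing the remaining 9.
The other 9 can take up 9 × 91 = 819 ≥ 586 − 28, so one day can sit at its floor of 28.
Achievable: one at 28 and the other 9 totalling 558, which fits since 9 × 28 ≤ 558 ≤ 9 × 91.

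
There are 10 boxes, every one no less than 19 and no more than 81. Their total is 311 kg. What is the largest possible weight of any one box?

Maximizing one value means minimizing the remaining 9.
The other 9 contribute at least 9 × 19 = 171, leaving at most 311 − 171 = 140.
But each box is capped at 81, so the maximum is 81.
Achievable: one at 81 and the other 9 totalling 230, which fits since 9 × 19 ≤ 230 ≤ 9 × 81.

81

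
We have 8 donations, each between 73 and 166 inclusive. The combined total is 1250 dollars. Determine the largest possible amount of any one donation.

To make one donation as large as possible, make the other 7 as small as possible.
The other 7 contribute at least 7 × 73 = 511, leaving at most 1250 − 511 = 739.
But each donation is capped at 166, so the maximum is 166.
Achievable: one at 166 and the other 7 totalling 1084, which fits since 7 × 73 ≤ 1084 ≤ 7 × 166.

166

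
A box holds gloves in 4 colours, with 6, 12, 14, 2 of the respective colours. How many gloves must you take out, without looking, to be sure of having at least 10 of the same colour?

In the worst case you take as many as possible of each colour without reaching 10: 6 + 9 + 9 + 2 = 26.
The next one must give 10 of some colour, so 26 + 1 = 27.

27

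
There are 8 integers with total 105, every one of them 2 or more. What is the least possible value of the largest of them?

14

If every one of the 8 were at most 13, the total would be at most 8 × 13 = 104 < 105.
Taking 7 copies of 13 and 1 copy of 14 gives exactly 105, so 14 is attained.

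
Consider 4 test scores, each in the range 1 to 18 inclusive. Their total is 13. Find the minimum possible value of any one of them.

Minimizing one value means maximizing the remaining 3.
The other 3 can take up 3 × 18 = 54 ≥ 13 − 1, so one score can sit at its floor of 1.
Achievable: one at 1 and the other 3 totalling 12, which fits since 3 × 1 ≤ 12 ≤ 3 × 18.

1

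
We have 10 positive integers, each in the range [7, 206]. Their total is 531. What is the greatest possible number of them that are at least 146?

3

Suppose k of them are at least 146. Those contribute at least 146 each and the other 10 − k at least 7 each.
So the total is at least 146k + 7(10 − k) = 70 + 139k. This must be ≤ 531, giving k ≤ 3.
k = 3 is achieved by 3 values at 146 and 7 at 7, total 487; add 44 to one value (staying below 146) to reach 531.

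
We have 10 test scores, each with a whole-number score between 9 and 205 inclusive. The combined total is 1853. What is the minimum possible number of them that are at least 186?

1

If only k of them are at least 186, the other 10 − k are at most 185, so the total is at most k·205 + (10 − k)·185.
This must reach 1853, so k·205 + (10 − k)·185 ≥ 1853, giving k ≥ 1.
Exactly 1 works: 1 value at 205 and 9 at 185 total 1870; lower one of the high values by 17 (still ≥ 186) to hit 1853.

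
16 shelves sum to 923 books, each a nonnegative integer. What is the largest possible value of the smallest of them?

57

The 16 values sum to 923, so their minimum is at most ⌊923/16⌋ = 57.
Taking 5 copies of 57 and 11 copies of 58 gives exactly 923, so 57 is attained.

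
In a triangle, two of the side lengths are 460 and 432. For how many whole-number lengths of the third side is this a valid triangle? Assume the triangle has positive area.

The triangle inequality gives |460 − 432| < c < 460 + 432, i.e. 28 < c < 892.
So c can be any integer from 29 to 891: 863 values.

863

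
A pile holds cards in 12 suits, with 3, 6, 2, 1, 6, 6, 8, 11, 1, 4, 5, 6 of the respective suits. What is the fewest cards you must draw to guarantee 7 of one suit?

In the worst case you take as many as possible of each suit without reaching 7: 3 + 6 + 2 + 1 + 6 + 6 + 6 + 6 + 1 + 4 + 5 + 6 = 52.
The next one must give 7 of some suit, so 52 + 1 = 53.

53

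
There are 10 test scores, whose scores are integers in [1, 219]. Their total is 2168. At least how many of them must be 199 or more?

9

Each value short of 199 is at most 198, costing at least 219 − 198 = 21 against the maximum total of 2190.
We can afford to lose at most 2190 − 2168 = 22, so at most ⌊22/21⌋ = 1 fall short, and at least 9 are ≥ 199.
Exactly 9 works: 9 values at 219 and 1 at 198 total 2169; lower one of the high values by 1 (still ≥ 199) to hit 2168.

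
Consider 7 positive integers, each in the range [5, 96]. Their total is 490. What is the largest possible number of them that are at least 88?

With k values at 88 or above and the rest at least 5, the sum is at least 35 + 83k.
Since the sum is 490, we need 83k ≤ 455, i.e. k ≤ 5.
k = 5 is achieved by 5 values at 88 and 2 at 5, total 450; add 40 to one value (staying below 88) to reach 490.

5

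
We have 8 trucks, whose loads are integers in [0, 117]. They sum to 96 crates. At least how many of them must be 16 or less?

3

If only k of them are at most 16, the other 8 − k are at least 17, so the total is at least (8 − k)·17 + k·0.
This is ≤ 96, so (8 − k)·17 + 0k ≤ 96, which gives k ≥ 3.
Exactly 3 works: 3 values at 0 and 5 at 17 total 85; raise one of the low values by 11 (still ≤ 16) to hit 96.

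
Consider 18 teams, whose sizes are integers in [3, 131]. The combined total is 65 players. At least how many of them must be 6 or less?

16

If only k of them are at most 6, the other 18 − k are at least 7, so the total is at least (18 − k)·7 + k·3.
This is ≤ 65, so (18 − k)·7 + 3k ≤ 65, which gives k ≥ 16.
Exactly 16 works: 16 values at 3 and 2 at 7 total 62; raise one of the low values by 3 (still ≤ 6) to hit 65.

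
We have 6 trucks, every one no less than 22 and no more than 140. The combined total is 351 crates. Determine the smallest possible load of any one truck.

22

To make one truck as small as possible, make the other 5 as large as possible.
The other 5 can take up 5 × 140 = 700 ≥ 351 − 22, so one truck can sit at its floor of 22.
Achievable: one at 22 and the other 5 totalling 329, which fits since 5 × 22 ≤ 329 ≤ 5 × 140.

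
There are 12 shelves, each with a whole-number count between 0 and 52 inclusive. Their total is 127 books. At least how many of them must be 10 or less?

1

Each value above 10 is at least 11, contributing at least 11 − 0 = 11 above the floor 0.
The sum exceeds the floor total 0 by 127, so at most ⌊127/11⌋ = 11 exceed 10, and at least 1 are ≤ 10.
Exactly 1 works: 1 value at 0 and 11 at 11 total 121; raise one of the low values by 6 (still ≤ 10) to hit 127.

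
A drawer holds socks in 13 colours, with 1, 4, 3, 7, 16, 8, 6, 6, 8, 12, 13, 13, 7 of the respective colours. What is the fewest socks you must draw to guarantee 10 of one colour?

87

In the worst case you take as many as possible of each colour without reaching 10: 1 + 4 + 3 + 7 + 9 + 8 + 6 + 6 + 8 + 9 + 9 + 9 + 7 = 86.
The next one must give 10 of some colour, so 86 + 1 = 87.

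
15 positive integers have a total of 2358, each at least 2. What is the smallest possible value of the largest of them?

The 15 values sum to 2358, so their maximum is at least ⌈2358/15⌉ = 158.
Equality holds with 3 values of 158 and 12 values of 157.

158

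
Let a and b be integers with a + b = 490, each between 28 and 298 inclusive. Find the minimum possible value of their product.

Since a + b is fixed, pushing one of them to its bound minimizes the product.
At the endpoint a = 192, b = 490 − 192 = 298, so ab = 192 × 298 = 57216.

57216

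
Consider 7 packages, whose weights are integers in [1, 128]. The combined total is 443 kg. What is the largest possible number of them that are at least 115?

Suppose k of them are at least 115. Those contribute at least 115 each and the other 7 − k at least 1 each.
So the total is at least 115k + 1(7 − k) = 7 + 114k. This must be ≤ 443, giving k ≤ 3.
k = 3 is achieved by 3 values at 115 and 4 at 1, total 349; add 94 to one value (staying below 115) to reach 443.

3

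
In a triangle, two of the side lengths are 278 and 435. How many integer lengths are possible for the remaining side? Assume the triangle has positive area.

The triangle inequality gives |278 − 435| < c < 278 + 435, i.e. 157 < c < 713.
So c can be any integer from 158 to 712: 555 values.

555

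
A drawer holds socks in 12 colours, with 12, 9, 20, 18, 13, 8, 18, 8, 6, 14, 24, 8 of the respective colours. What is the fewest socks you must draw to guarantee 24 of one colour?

158

In the worst case you take as many as possible of each colour without reaching 24: 12 + 9 + 20 + 18 + 13 + 8 + 18 + 8 + 6 + 14 + 23 + 8 = 157.
The next one must give 24 of some colour, so 157 + 1 = 158.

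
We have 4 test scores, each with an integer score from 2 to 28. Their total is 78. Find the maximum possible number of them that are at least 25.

3

Suppose k of them are at least 25. Those contribute at least 25 each and the other 4 − k at least 2 each.
So the total is at least 25k + 2(4 − k) = 8 + 23k. This must be ≤ 78, giving k ≤ 3.
k = 3 is achieved by 3 values at 25 and 1 at 2, total 77; add 1 to one value (staying below 25) to reach 78.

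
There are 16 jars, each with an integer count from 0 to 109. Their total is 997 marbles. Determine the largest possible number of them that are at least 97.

If k of the values are ≥ 97, the total is ≥ 97k + 0(16 − k).
Setting 97k + 0(16 − k) ≤ 997 gives 97k ≤ 997, so k ≤ 10.
k = 10 is achieved by 10 values at 97 and 6 at 0, total 970; add 27 to one value (staying below 97) to reach 997.

10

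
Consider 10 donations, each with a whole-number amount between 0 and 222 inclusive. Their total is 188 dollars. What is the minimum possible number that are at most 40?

6

If only k of them are at most 40, the other 10 − k are at least 41, so the total is at least (10 − k)·41 + k·0.
This is ≤ 188, so (10 − k)·41 + 0k ≤ 188, which gives k ≥ 6.
Exactly 6 works: 6 values at 0 and 4 at 41 total 164; raise one of the low values by 24 (still ≤ 40) to hit 188.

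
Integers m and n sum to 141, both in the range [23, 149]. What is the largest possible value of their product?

For a fixed sum, the product mn is largest when m and n are as close as possible.
Taking m = 70 and n = 71 (both in [23, 149]) gives mn = 4970.

4970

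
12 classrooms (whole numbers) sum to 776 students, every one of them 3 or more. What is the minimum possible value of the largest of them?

65

The average is 776/12 > 64, so not all 12 can be 64 or less; the largest is ≥ 65.
Equality holds with 8 values of 65 and 4 values of 64.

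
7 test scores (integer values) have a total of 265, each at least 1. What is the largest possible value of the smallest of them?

37

The 7 values sum to 265, so their minimum is at most ⌊265/7⌋ = 37.
Equality holds with 1 value of 37 and 6 values of 38.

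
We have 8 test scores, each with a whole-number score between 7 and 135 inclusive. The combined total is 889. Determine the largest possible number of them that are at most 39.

Each value at 39 or below falls at least 135 − 39 = 96 short of the ceiling 135.
The ceiling total is 8 × 135 = 1080, and we need 889, so at most ⌊(1080 − 889)/96⌋ = 1 can be that low.
k = 1 is achieved by 1 value at 39 and 7 at 135, total 984; lower one of the 135's by 95 (still > 39) to reach 889.

1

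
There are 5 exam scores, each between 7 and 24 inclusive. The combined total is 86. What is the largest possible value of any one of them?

24

To make one score as large as possible, make the other 4 as small as possible.
The other 4 contribute at least 4 × 7 = 28, leaving at most 86 − 28 = 58.
But each score is capped at 24, so the maximum is 24.
Achievable: one at 24 and the other 4 totalling 62, which fits since 4 × 7 ≤ 62 ≤ 4 × 24.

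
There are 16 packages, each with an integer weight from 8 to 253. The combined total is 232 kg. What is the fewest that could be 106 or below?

Each value above 106 is at least 107, contributing at least 107 − 8 = 99 above the floor 8.
The sum exceeds the floor total 128 by 104, so at most ⌊104/99⌋ = 1 exceed 106, and at least 15 are ≤ 106.
Exactly 15 works: 15 values at 8 and 1 at 107 total 227; raise one of the low values by 5 (still ≤ 106) to hit 232.

15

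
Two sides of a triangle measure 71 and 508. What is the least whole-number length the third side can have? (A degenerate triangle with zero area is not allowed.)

The third side must exceed |71 − 508| = 437.
The smallest integer above 437 is 438.

438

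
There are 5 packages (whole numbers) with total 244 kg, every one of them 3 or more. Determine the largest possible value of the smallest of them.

48

If every one of the 5 were at least 49, the total would be at least 5 × 49 = 245 > 244.
Equality holds with 1 value of 48 and 4 values of 49.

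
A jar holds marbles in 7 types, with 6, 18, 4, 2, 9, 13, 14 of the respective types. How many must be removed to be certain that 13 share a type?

In the worst case you take as many as possible of each type without reaching 13: 6 + 12 + 4 + 2 + 9 + 12 + 12 = 57.
The next one must give 13 of some type, so 57 + 1 = 58.

58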